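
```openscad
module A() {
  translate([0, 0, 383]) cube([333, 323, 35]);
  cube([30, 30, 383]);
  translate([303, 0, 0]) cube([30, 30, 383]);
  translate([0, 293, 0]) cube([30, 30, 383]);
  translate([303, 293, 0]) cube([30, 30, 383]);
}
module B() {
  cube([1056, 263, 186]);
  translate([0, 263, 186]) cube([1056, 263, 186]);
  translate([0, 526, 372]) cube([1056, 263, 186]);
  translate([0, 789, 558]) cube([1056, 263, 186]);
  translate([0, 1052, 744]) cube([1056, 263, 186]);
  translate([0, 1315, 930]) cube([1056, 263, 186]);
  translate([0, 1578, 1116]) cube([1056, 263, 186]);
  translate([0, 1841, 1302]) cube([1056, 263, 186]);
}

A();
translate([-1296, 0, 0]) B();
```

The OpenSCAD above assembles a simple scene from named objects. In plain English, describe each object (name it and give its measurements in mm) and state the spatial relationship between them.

A is a four-legged stool. The seat is 333×323 mm, 35 mm thick, top at z = 418 mm. It stands on four square legs, each 30×30 mm in cross-section, from z = 0 to the seat underside, each flush with a corner of the seat.

B is a run of 8 identical solid stair steps. Each tread is 1056×263 mm and each step block is 186 mm high. Step 1 rests on the floor; step k is offset from step 1 by (k−1)×263 mm in y and (k−1)×186 mm in z.

The staircase is on the floor beside the stool on its −x side.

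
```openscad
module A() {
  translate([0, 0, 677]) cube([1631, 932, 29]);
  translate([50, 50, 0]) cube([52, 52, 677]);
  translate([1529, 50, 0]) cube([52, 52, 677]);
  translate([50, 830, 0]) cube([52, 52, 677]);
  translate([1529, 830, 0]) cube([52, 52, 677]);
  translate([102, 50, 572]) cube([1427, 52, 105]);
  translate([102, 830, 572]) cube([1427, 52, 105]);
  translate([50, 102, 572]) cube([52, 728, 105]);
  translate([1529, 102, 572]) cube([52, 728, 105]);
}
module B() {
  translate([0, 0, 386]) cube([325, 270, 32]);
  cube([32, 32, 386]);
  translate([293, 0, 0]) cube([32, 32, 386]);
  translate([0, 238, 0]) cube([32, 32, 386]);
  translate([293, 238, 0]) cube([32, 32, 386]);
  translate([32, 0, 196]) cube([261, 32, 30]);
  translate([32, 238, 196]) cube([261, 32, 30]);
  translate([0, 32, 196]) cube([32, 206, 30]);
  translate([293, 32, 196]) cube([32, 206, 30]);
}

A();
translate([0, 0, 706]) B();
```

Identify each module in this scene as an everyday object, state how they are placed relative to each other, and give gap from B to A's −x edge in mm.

The stool's min-x is at 0; the table's min-x is 0; gap = 0 mm.

A is a table. B is a stool. The stool is on top of the table. The gap from the stool to the table's −x edge is 0 mm.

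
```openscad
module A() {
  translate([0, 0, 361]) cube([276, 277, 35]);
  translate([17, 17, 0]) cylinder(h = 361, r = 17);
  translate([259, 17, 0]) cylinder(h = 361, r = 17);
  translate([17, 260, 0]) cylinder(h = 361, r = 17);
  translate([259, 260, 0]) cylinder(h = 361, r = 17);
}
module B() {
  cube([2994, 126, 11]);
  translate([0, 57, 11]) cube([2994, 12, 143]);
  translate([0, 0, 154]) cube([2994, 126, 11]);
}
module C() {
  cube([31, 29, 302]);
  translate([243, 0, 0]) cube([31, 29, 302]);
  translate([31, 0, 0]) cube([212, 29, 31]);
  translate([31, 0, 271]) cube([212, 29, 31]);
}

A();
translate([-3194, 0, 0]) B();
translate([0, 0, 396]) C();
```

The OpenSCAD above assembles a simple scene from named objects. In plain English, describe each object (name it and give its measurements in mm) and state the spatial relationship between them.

A is a simple wooden stool: a rectangular seat 276 mm (x) by 277 mm (y), 35 mm thick, top face at z = 396 mm, on four round legs, each 34 mm in diameter. The legs rest on z = 0, each leg's axis is inset half a diameter from the nearest pair of seat edges (so the leg's bounding box is flush with the corner).

B is an I-beam lying along x, 2994 mm long. Overall section height 165 mm. Two flanges 126 mm wide (y) and 11 mm thick, one on the floor and one at the top; a web 12 mm thick runs between them, centred on the flange width.

C is a rectangular picture frame lying in the x–z plane (depth along y). The opening is 212 mm wide (x) by 240 mm tall (z), surrounded by a border 31 mm wide on all four sides. The frame is 29 mm deep and is made of two full-height vertical stiles with two horizontal rails fitted between them.

The I-beam is on the floor beside the stool on its −x side. The picture frame is on top of the stool.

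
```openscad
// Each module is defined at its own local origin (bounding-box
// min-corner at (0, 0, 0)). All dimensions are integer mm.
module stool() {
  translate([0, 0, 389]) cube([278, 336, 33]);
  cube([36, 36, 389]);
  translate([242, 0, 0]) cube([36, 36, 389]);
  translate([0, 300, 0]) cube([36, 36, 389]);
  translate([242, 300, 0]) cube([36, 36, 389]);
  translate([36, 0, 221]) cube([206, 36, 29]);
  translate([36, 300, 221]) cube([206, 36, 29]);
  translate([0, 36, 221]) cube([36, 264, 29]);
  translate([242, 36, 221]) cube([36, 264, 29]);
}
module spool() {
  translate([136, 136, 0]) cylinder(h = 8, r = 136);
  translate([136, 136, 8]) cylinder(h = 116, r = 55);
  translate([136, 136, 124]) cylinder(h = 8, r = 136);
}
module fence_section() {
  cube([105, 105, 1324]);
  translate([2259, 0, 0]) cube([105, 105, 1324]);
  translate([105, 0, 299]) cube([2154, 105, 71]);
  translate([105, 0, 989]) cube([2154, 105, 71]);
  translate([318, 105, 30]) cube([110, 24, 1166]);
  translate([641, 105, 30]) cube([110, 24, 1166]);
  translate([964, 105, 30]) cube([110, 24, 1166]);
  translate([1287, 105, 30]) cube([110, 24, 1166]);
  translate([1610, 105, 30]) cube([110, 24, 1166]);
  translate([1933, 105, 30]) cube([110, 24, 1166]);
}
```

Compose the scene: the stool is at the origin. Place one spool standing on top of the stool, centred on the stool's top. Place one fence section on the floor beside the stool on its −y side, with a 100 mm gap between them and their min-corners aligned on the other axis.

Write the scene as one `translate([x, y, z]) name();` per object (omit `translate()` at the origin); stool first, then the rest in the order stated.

stool();
translate([3, 32, 422]) spool();
translate([0, -229, 0]) fence_section();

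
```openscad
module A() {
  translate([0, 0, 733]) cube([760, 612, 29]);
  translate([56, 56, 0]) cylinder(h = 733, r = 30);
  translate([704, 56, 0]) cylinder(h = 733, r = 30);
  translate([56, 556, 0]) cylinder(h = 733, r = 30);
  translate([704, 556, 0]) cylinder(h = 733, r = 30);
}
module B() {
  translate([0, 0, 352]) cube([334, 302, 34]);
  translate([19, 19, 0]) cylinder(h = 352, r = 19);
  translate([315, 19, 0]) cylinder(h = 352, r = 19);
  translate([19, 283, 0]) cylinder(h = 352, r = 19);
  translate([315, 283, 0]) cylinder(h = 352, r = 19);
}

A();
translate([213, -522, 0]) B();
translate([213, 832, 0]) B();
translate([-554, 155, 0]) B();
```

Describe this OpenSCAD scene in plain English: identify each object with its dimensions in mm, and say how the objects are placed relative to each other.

A is a rectangular dining table. The top is 760×612×29 mm with its upper surface at z = 762 mm. It stands on four round legs of 60 mm diameter, each leg's bounding box inset 26 mm from the nearest pair of top edges, running from the floor to the underside of the top.

B is a four-legged stool. The seat is 334×302 mm, 34 mm thick, top at z = 386 mm. It stands on four round legs, each 38 mm in diameter, from z = 0 to the seat underside, each leg's axis is inset half a diameter from the nearest pair of seat edges (so the leg's bounding box is flush with the corner).

Three stools sit around the table at the −y, +y, −x sides.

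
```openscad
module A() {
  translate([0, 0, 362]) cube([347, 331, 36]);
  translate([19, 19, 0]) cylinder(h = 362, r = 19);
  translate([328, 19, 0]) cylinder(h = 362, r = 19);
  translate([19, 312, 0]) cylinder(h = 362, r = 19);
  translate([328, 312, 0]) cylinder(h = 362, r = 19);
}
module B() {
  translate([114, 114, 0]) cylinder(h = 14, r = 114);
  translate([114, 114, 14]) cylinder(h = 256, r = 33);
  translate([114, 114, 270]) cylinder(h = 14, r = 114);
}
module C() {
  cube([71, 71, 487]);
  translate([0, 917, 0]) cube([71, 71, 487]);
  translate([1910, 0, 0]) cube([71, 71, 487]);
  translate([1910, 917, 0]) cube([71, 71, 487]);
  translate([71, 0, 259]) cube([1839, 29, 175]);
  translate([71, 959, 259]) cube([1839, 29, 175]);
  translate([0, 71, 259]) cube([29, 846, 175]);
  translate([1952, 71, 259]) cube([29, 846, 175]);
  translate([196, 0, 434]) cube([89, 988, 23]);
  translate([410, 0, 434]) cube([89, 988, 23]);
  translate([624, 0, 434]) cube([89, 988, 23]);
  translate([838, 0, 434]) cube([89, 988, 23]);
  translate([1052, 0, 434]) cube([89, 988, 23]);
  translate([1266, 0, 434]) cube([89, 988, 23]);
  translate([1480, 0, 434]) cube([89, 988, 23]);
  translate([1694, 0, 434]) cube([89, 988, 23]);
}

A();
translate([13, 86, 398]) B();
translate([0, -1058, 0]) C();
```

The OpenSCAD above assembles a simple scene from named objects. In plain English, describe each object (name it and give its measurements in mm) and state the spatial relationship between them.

A is a four-legged stool. The seat is 347×331 mm, 36 mm thick, top at z = 398 mm. It stands on four round legs, each 38 mm in diameter, from z = 0 to the seat underside, each leg's axis is inset half a diameter from the nearest pair of seat edges (so the leg's bounding box is flush with the corner).

B is a spool: two coaxial disc flanges of radius 114 mm and thickness 14 mm, joined by a core cylinder of radius 33 mm and height 256 mm. The lower flange rests on z = 0 and the three cylinders share a vertical axis.

C is a bed frame 1981 mm long (x) by 988 mm wide (y). Four 71×71 mm corner posts, 487 mm tall, at the corners of the footprint. Four rails of 29 mm thickness and 175 mm height run between adjacent posts with their undersides at z = 259 mm, their outer faces flush with the outside of the frame (the two x-running rails run between the posts' inner faces; the two y-running rails run between the posts' inner faces). 8 slats, each 89 mm wide (x) and 23 mm thick, lie across the top of the two x-running rails, running the full 988 mm width of the frame in y; the slats are evenly spaced along x between the inner faces of the end posts with equal gaps (rounded down to the nearest mm) at the −x end and between each pair — any rounding remainder accumulates at the +x end.

The spool is on top of the stool. The bed frame is on the floor beside the stool on its −y side.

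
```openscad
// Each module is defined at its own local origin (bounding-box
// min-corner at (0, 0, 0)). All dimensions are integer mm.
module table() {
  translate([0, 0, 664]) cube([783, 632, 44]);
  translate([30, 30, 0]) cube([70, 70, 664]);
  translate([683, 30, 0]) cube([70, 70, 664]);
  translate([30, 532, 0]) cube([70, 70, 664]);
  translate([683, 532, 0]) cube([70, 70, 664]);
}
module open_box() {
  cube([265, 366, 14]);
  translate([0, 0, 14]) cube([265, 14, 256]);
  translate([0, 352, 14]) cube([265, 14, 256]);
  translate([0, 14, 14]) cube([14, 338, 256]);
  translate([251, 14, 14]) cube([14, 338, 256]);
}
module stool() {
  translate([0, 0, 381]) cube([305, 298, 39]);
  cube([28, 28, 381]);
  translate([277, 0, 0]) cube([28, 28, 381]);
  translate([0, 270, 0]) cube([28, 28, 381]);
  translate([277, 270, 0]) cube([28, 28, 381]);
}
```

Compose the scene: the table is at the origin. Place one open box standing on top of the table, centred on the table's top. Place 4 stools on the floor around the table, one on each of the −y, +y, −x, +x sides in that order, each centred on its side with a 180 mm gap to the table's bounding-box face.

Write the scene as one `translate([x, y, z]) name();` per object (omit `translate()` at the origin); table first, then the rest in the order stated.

table();
translate([259, 133, 708]) open_box();
translate([239, -478, 0]) stool();
translate([239, 812, 0]) stool();
translate([-485, 167, 0]) stool();
translate([963, 167, 0]) stool();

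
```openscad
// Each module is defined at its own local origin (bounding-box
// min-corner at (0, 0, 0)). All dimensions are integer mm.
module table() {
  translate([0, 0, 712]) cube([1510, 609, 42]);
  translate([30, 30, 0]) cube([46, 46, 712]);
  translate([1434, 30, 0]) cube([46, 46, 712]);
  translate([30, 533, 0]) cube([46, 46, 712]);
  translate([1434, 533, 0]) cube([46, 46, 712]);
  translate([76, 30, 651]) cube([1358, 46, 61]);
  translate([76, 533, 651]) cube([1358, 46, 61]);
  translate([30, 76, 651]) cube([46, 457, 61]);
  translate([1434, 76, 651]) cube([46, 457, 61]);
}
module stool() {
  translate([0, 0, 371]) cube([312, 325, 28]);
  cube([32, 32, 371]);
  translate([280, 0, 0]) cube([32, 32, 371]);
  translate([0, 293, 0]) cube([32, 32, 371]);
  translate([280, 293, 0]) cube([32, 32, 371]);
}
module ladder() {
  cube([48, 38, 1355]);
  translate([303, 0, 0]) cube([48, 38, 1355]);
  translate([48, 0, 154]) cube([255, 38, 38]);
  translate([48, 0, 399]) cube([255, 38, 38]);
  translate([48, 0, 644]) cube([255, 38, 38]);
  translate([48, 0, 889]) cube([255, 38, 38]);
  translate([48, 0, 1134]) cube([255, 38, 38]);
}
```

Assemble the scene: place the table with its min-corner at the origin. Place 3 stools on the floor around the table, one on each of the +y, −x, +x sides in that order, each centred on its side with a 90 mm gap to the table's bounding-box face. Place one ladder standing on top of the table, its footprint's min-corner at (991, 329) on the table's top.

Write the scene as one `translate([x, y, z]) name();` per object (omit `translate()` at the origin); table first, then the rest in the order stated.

table();
translate([599, 699, 0]) stool();
translate([-402, 142, 0]) stool();
translate([1600, 142, 0]) stool();
translate([991, 329, 754]) ladder();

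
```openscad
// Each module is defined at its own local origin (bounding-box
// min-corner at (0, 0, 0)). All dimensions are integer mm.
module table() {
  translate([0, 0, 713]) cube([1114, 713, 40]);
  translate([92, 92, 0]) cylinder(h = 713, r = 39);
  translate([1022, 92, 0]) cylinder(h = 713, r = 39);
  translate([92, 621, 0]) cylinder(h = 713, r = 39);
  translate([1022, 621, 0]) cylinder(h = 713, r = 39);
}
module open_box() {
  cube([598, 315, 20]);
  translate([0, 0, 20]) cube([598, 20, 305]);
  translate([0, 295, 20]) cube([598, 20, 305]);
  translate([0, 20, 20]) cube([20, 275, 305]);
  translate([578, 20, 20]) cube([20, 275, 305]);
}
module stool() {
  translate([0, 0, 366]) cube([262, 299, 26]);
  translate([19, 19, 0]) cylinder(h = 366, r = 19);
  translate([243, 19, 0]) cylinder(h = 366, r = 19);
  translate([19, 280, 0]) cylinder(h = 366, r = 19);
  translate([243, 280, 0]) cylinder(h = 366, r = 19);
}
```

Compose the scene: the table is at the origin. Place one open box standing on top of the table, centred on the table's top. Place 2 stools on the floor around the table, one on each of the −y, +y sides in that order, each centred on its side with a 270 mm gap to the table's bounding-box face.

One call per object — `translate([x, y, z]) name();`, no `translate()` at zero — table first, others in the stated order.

table();
translate([258, 199, 753]) open_box();
translate([426, -569, 0]) stool();
translate([426, 983, 0]) stool();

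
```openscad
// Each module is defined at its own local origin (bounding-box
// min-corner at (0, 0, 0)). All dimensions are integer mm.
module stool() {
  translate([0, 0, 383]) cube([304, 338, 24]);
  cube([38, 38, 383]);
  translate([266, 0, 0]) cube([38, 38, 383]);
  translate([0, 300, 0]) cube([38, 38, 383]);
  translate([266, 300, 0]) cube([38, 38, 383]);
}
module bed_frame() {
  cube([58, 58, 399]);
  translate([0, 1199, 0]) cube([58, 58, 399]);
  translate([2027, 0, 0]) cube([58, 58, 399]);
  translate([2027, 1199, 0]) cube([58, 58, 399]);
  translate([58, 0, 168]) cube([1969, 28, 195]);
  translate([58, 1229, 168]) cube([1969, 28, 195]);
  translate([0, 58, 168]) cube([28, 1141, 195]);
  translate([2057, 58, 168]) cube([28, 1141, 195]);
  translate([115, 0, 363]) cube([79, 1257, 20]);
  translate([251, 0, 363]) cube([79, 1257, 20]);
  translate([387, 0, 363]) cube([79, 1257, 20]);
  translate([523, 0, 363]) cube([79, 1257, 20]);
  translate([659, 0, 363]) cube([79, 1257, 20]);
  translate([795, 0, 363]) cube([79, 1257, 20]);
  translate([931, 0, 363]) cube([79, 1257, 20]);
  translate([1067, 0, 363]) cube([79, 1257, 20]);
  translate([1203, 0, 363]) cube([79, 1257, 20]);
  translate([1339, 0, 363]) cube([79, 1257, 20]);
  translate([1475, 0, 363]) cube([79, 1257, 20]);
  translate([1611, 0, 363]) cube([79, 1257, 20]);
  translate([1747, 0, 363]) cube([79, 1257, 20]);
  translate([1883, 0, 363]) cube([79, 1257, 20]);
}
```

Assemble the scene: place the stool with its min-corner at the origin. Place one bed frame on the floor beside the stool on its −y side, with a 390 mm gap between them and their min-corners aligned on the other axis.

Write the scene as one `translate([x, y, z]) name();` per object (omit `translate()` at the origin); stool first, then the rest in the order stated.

stool();
translate([0, -1647, 0]) bed_frame();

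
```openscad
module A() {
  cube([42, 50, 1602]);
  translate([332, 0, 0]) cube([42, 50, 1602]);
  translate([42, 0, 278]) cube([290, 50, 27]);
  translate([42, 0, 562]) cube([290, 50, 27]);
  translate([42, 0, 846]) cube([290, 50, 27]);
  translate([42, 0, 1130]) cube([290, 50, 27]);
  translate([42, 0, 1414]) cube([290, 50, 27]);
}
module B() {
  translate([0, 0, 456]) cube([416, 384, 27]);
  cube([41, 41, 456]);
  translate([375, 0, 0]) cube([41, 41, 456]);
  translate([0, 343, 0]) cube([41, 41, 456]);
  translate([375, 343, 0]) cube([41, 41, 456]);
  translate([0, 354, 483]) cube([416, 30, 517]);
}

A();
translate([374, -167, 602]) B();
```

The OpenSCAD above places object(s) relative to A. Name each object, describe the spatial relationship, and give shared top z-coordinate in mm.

A is a ladder. B is a chair. The chair is beside the ladder with their tops flush at z = 1602. The shared top z-coordinate is 1602 mm.

Both tops at z = 1602 mm.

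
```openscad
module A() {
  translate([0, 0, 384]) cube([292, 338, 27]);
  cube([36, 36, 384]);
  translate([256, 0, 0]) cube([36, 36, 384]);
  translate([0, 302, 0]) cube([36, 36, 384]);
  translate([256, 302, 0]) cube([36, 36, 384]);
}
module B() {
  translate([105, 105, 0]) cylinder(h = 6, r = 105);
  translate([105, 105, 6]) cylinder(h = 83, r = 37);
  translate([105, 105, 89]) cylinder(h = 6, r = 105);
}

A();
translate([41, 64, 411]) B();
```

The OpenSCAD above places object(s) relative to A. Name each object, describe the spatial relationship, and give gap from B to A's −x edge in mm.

The spool's min-x is at 41; the stool's min-x is 0; gap = 41 mm.

A is a stool. B is a spool. The spool is on top of the stool, centred. The gap from the spool to the stool's −x edge is 41 mm.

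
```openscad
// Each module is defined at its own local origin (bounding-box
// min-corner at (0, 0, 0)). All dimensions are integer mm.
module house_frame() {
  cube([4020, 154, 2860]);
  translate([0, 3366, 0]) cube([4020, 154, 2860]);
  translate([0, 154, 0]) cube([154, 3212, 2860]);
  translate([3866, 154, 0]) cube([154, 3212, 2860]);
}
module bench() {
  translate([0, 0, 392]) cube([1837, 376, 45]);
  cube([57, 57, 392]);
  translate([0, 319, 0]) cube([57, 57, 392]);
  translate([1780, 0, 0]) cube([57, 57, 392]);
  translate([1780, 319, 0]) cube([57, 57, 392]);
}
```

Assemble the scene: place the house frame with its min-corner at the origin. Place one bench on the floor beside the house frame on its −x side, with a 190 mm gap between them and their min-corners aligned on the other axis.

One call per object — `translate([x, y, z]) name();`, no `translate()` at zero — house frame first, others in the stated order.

house_frame();
translate([-2027, 0, 0]) bench();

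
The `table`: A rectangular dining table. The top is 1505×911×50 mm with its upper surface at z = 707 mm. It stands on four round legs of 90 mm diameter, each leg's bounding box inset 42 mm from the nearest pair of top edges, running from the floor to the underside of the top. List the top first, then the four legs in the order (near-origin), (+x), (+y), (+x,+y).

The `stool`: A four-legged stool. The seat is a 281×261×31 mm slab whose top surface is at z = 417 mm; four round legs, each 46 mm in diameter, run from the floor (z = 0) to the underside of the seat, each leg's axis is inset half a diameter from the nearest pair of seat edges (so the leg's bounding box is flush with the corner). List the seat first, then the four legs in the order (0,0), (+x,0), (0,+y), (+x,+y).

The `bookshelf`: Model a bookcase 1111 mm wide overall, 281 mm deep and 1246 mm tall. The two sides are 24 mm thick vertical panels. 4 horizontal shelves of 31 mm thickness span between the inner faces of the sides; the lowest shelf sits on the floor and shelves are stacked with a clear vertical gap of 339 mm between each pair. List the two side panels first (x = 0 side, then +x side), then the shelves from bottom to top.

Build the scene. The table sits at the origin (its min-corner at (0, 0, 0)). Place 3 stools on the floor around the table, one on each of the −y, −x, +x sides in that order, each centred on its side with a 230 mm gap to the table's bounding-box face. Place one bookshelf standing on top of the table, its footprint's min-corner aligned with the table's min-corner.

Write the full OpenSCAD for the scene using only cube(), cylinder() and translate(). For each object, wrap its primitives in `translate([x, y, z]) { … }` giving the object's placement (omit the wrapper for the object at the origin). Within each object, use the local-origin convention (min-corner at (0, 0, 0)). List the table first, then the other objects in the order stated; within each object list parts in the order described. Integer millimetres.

translate([0, 0, 657]) cube([1505, 911, 50]);
translate([87, 87, 0]) cylinder(h = 657, r = 45);
translate([1418, 87, 0]) cylinder(h = 657, r = 45);
translate([87, 824, 0]) cylinder(h = 657, r = 45);
translate([1418, 824, 0]) cylinder(h = 657, r = 45);
translate([612, -491, 0]) {
  translate([0, 0, 386]) cube([281, 261, 31]);
  translate([23, 23, 0]) cylinder(h = 386, r = 23);
  translate([258, 23, 0]) cylinder(h = 386, r = 23);
  translate([23, 238, 0]) cylinder(h = 386, r = 23);
  translate([258, 238, 0]) cylinder(h = 386, r = 23);
}
translate([-511, 325, 0]) {
  translate([0, 0, 386]) cube([281, 261, 31]);
  translate([23, 23, 0]) cylinder(h = 386, r = 23);
  translate([258, 23, 0]) cylinder(h = 386, r = 23);
  translate([23, 238, 0]) cylinder(h = 386, r = 23);
  translate([258, 238, 0]) cylinder(h = 386, r = 23);
}
translate([1735, 325, 0]) {
  translate([0, 0, 386]) cube([281, 261, 31]);
  translate([23, 23, 0]) cylinder(h = 386, r = 23);
  translate([258, 23, 0]) cylinder(h = 386, r = 23);
  translate([23, 238, 0]) cylinder(h = 386, r = 23);
  translate([258, 238, 0]) cylinder(h = 386, r = 23);
}
translate([0, 0, 707]) {
  cube([24, 281, 1246]);
  translate([1087, 0, 0]) cube([24, 281, 1246]);
  translate([24, 0, 0]) cube([1063, 281, 31]);
  translate([24, 0, 370]) cube([1063, 281, 31]);
  translate([24, 0, 740]) cube([1063, 281, 31]);
  translate([24, 0, 1110]) cube([1063, 281, 31]);
}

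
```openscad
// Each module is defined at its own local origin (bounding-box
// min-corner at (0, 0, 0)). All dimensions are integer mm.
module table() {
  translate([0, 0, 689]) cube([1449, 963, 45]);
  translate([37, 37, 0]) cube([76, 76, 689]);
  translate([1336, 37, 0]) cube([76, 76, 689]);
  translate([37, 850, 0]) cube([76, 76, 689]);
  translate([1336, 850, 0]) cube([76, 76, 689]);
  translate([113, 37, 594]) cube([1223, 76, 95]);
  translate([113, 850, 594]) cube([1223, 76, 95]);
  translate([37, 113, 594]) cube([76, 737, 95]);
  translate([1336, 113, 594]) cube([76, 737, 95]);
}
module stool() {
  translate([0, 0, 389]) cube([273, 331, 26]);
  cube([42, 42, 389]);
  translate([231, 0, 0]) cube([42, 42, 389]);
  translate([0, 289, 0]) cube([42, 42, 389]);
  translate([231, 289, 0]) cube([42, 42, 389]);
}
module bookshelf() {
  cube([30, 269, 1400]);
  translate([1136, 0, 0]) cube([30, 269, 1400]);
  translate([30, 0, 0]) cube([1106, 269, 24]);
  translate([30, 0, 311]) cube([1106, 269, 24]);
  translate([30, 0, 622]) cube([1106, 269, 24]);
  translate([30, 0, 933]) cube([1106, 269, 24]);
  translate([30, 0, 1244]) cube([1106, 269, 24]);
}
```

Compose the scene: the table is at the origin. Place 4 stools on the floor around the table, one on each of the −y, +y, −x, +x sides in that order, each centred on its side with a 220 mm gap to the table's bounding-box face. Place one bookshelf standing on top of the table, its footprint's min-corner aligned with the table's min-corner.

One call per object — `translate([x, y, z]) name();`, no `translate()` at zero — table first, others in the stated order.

table();
translate([588, -551, 0]) stool();
translate([588, 1183, 0]) stool();
translate([-493, 316, 0]) stool();
translate([1669, 316, 0]) stool();
translate([0, 0, 734]) bookshelf();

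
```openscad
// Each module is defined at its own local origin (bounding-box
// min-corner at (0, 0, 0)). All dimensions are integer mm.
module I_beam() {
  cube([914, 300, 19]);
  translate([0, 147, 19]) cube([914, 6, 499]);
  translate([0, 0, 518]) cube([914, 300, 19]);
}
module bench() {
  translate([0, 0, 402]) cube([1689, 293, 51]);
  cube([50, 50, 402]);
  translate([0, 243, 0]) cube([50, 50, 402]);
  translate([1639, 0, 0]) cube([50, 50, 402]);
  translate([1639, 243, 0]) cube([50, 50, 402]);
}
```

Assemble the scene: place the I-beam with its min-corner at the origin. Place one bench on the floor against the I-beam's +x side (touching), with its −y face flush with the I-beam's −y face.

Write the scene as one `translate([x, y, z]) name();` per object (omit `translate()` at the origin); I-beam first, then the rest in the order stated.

I_beam();
translate([914, 0, 0]) bench();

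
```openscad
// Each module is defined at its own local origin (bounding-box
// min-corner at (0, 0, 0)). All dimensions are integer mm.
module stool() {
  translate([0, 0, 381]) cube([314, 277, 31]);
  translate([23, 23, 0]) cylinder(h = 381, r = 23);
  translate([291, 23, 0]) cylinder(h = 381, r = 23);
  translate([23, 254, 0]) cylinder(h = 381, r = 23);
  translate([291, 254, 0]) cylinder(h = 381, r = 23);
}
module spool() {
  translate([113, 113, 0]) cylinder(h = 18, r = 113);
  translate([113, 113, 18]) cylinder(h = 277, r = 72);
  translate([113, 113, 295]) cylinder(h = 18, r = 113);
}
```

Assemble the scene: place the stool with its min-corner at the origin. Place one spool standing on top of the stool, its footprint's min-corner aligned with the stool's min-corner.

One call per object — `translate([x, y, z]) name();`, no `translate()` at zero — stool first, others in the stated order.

stool();
translate([0, 0, 412]) spool();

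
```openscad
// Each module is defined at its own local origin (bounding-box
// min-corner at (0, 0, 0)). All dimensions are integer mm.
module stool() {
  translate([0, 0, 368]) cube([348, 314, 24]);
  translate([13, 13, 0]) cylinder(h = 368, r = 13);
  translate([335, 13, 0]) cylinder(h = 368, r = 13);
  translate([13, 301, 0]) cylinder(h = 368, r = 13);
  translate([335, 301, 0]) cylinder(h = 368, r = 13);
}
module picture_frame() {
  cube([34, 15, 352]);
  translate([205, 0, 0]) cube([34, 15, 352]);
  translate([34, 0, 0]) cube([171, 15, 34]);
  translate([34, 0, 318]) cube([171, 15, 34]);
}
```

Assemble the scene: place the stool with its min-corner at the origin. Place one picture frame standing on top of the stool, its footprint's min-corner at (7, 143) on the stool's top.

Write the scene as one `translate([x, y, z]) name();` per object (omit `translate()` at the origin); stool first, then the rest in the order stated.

stool();
translate([7, 143, 392]) picture_frame();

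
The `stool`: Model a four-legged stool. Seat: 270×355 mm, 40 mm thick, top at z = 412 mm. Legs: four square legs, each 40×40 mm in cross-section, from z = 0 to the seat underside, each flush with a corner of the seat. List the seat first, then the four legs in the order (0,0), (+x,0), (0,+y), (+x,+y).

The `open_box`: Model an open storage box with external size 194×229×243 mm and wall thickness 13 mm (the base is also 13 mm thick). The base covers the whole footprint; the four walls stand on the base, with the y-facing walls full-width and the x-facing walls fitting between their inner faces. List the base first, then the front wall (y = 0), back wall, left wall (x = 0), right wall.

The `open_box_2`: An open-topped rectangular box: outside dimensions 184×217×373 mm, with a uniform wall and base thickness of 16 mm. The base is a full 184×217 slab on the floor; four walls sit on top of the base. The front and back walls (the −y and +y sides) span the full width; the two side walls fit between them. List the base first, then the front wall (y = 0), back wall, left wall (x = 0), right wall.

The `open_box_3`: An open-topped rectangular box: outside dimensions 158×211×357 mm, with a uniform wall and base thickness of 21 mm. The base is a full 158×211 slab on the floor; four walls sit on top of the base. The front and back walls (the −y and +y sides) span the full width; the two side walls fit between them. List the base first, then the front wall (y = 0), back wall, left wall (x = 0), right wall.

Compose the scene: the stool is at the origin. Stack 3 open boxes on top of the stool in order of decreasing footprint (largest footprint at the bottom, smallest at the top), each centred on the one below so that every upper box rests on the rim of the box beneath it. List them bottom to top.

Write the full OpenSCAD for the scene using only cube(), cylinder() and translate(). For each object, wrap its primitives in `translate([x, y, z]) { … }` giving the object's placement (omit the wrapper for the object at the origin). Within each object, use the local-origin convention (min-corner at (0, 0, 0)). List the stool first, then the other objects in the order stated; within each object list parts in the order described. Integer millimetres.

translate([0, 0, 372]) cube([270, 355, 40]);
cube([40, 40, 372]);
translate([230, 0, 0]) cube([40, 40, 372]);
translate([0, 315, 0]) cube([40, 40, 372]);
translate([230, 315, 0]) cube([40, 40, 372]);
translate([38, 63, 412]) {
  cube([194, 229, 13]);
  translate([0, 0, 13]) cube([194, 13, 230]);
  translate([0, 216, 13]) cube([194, 13, 230]);
  translate([0, 13, 13]) cube([13, 203, 230]);
  translate([181, 13, 13]) cube([13, 203, 230]);
}
translate([43, 69, 655]) {
  cube([184, 217, 16]);
  translate([0, 0, 16]) cube([184, 16, 357]);
  translate([0, 201, 16]) cube([184, 16, 357]);
  translate([0, 16, 16]) cube([16, 185, 357]);
  translate([168, 16, 16]) cube([16, 185, 357]);
}
translate([56, 72, 1028]) {
  cube([158, 211, 21]);
  translate([0, 0, 21]) cube([158, 21, 336]);
  translate([0, 190, 21]) cube([158, 21, 336]);
  translate([0, 21, 21]) cube([21, 169, 336]);
  translate([137, 21, 21]) cube([21, 169, 336]);
}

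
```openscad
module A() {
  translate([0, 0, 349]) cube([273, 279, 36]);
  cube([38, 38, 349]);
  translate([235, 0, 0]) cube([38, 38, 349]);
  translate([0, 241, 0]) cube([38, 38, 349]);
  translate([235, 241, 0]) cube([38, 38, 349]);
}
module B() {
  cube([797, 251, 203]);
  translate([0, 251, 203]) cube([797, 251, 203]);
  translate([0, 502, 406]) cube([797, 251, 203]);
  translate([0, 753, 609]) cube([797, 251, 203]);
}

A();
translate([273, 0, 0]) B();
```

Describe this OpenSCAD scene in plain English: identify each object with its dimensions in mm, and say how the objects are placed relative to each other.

A is a simple wooden stool: a rectangular seat 273 mm (x) by 279 mm (y), 36 mm thick, top face at z = 385 mm, on four square legs, each 38×38 mm in cross-section. The legs rest on z = 0, each flush with a corner of the seat.

B is a run of 4 identical solid stair steps. Each tread is 797×251 mm and each step block is 203 mm high. Step 1 rests on the floor; step k is offset from step 1 by (k−1)×251 mm in y and (k−1)×203 mm in z.

The staircase is against the stool's +x side, with their −y faces flush.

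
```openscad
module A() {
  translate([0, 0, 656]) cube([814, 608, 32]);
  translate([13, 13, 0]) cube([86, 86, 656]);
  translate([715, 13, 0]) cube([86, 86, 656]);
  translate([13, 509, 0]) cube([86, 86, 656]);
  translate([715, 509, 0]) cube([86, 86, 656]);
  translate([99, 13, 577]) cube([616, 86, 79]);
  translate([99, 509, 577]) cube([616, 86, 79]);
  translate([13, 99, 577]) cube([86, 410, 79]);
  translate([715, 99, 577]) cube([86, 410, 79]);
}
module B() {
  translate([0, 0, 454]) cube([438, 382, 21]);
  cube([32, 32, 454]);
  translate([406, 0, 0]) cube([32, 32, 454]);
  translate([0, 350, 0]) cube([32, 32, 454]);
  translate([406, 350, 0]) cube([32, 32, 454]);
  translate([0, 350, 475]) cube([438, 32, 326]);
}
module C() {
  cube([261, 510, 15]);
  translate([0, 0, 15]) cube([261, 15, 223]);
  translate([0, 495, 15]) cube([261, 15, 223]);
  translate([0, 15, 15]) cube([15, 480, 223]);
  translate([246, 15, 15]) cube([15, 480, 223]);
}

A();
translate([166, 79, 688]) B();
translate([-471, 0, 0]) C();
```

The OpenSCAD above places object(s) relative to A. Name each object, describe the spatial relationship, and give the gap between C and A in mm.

A is a table. B is a chair. C is an open box. The chair is on top of the table. The open box is on the floor beside the table on its −x side. The gap between the open box and the table is 210 mm.

The open box's nearest face is 210 mm from the table's −x face.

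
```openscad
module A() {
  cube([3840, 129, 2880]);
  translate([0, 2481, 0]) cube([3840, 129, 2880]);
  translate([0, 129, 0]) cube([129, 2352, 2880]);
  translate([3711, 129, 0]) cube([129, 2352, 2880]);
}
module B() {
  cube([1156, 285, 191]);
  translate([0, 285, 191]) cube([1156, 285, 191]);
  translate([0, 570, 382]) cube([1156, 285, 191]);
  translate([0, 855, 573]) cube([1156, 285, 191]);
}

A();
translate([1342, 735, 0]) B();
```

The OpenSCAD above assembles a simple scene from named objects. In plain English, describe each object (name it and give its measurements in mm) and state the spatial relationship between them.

A is a box-shaped house frame (walls only): outside footprint 3840×2610 mm, wall height 2880 mm, wall thickness 129 mm. The two y-facing walls run the full x-width; the two x-facing walls fit between the inner faces of the y-facing walls.

B is a run of 4 identical solid stair steps. Each tread is 1156×285 mm and each step block is 191 mm high. Step 1 rests on the floor; step k is offset from step 1 by (k−1)×285 mm in y and (k−1)×191 mm in z.

The staircase sits inside the house frame, centred.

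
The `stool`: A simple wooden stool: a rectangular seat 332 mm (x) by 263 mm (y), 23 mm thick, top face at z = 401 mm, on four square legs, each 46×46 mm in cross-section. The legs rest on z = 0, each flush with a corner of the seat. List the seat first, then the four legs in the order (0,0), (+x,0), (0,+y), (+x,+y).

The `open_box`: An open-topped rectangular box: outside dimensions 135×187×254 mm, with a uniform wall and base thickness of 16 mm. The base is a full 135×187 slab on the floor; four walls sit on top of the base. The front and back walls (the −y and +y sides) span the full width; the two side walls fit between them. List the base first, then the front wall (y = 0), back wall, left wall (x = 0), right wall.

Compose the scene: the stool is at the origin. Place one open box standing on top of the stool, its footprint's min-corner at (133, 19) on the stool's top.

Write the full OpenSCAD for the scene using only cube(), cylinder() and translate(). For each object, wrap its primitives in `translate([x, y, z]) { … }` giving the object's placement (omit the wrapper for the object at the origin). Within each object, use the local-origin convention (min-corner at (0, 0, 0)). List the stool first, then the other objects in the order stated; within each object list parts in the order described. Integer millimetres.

translate([0, 0, 378]) cube([332, 263, 23]);
cube([46, 46, 378]);
translate([286, 0, 0]) cube([46, 46, 378]);
translate([0, 217, 0]) cube([46, 46, 378]);
translate([286, 217, 0]) cube([46, 46, 378]);
translate([133, 19, 401]) {
  cube([135, 187, 16]);
  translate([0, 0, 16]) cube([135, 16, 238]);
  translate([0, 171, 16]) cube([135, 16, 238]);
  translate([0, 16, 16]) cube([16, 155, 238]);
  translate([119, 16, 16]) cube([16, 155, 238]);
}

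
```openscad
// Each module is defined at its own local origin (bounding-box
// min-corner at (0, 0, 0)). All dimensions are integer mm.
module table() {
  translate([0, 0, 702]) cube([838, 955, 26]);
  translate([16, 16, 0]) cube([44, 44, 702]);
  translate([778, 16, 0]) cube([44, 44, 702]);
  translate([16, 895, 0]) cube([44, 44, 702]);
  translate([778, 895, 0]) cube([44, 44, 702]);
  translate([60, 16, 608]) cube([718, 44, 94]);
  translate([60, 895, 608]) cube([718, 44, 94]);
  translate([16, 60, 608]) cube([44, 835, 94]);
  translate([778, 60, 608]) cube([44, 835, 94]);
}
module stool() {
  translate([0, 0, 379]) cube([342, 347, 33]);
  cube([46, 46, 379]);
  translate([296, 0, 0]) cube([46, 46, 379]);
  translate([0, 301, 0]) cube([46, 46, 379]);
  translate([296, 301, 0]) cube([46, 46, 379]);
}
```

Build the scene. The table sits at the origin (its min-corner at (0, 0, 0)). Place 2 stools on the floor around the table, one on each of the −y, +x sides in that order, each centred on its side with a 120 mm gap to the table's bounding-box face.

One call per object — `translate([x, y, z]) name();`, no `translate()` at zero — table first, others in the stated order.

table();
translate([248, -467, 0]) stool();
translate([958, 304, 0]) stool();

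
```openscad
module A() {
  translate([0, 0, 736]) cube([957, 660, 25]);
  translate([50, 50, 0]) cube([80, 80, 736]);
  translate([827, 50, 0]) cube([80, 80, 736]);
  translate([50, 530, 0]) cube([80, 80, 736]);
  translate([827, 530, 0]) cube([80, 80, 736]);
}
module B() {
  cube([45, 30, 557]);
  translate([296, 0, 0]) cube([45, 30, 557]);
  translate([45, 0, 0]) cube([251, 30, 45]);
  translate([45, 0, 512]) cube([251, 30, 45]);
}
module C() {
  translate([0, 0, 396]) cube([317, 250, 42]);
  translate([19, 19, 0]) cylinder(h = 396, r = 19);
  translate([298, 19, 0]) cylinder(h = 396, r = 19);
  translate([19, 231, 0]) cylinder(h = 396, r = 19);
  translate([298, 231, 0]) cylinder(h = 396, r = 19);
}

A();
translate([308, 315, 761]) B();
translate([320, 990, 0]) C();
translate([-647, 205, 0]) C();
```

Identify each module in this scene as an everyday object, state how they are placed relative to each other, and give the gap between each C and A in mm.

Each stool's nearest face is 330 mm from the table's bounding box.

A is a table. B is a picture frame. C is a stool. The picture frame is on top of the table, centred. Two stools sit around the table at the +y, −x sides. The gap between each stool and the table is 330 mm.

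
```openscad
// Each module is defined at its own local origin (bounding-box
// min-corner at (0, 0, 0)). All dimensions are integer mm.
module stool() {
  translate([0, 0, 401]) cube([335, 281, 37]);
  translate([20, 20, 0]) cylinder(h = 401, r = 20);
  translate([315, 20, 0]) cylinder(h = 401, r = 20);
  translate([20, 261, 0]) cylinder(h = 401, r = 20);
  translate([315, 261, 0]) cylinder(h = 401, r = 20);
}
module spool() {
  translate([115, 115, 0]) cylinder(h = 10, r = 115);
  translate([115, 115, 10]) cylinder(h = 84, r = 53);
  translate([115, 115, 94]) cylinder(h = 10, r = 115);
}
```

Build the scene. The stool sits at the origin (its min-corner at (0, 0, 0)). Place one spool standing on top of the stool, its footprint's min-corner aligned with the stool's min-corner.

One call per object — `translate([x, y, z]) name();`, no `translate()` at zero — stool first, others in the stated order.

stool();
translate([0, 0, 438]) spool();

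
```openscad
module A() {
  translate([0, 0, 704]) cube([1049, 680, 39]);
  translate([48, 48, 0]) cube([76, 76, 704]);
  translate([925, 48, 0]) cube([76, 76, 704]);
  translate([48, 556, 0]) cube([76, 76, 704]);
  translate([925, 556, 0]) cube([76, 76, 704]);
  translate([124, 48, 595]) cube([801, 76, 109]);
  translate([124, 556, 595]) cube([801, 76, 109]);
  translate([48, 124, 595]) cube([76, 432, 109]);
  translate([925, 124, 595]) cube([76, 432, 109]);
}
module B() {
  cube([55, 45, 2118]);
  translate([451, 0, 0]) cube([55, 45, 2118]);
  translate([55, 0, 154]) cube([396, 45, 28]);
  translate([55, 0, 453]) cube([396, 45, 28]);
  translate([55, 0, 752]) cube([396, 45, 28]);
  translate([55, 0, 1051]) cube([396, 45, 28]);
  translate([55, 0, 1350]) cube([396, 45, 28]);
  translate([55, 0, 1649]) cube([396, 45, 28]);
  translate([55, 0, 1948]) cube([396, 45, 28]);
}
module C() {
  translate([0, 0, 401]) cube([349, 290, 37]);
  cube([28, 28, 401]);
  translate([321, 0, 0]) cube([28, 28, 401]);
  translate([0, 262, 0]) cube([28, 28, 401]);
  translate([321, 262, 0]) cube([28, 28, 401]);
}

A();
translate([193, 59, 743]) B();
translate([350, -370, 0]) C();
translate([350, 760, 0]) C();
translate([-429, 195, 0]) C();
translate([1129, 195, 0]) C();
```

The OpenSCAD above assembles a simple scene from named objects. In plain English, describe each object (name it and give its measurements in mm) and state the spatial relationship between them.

A is a rectangular dining table. The top is 1049×680×39 mm with its upper surface at z = 743 mm. It stands on four 76×76 mm square legs, each inset 48 mm from the nearest pair of top edges, running from the floor to the underside of the top. Four apron rails, 76 mm thick and 109 mm tall, run between adjacent legs with their top edges flush with the underside of the top and their outer faces flush with the legs' outer faces.

B is a wooden ladder with two side rails of 55×45 mm section and 2118 mm height, set 506 mm apart overall. Between them run 7 rectangular rungs (45 mm deep, 28 mm thick), front faces flush with the rails' −y face. The bottom of the first rung is 154 mm above the floor and each subsequent rung is 299 mm higher than the one below.

C is a simple wooden stool: a rectangular seat 349 mm (x) by 290 mm (y), 37 mm thick, top face at z = 438 mm, on four square legs, each 28×28 mm in cross-section. The legs rest on z = 0, each flush with a corner of the seat.

The ladder is on top of the table. Four stools sit around the table at the −y, +y, −x, +x sides.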